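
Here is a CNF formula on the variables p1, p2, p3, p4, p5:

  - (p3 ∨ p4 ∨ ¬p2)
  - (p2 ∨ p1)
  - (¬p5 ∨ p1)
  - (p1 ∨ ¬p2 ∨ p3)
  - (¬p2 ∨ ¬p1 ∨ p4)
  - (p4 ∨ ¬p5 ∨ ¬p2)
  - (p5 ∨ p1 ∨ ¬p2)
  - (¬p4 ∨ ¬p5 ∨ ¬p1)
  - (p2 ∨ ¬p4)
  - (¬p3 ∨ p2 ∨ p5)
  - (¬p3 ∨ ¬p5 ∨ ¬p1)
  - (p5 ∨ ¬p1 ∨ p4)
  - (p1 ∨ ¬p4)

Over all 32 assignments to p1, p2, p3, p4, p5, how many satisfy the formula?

3

Satisfying assignments:
  p1=1 p2=0 p3=0 p4=0 p5=1
  p1=1 p2=1 p3=0 p4=1 p5=0
  p1=1 p2=1 p3=1 p4=1 p5=0
Count: 3.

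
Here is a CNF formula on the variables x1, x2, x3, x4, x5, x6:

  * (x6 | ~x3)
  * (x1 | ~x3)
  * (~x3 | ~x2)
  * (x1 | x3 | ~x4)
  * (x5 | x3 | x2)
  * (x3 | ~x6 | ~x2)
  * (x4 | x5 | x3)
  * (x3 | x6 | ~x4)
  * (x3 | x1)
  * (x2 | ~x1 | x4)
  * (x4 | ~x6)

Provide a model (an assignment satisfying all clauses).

Set x1 = True and propagate.
For the remaining variables, x2 = False, x3 = True, x4 = True, x5 = False, x6 = True works.
Every clause has at least one true literal under this assignment.
Check each clause:
  1. (x6 | ~x3) — x6 is true.
  2. (~x3 | x1) — x1 is true.
  3. (~x2 | ~x3) — ~x2 is true.
  4. (x1 | x3 | ~x4) — x1 is true.
  5. (x3 | x2 | x5) — x3 is true.
  6. (~x6 | x3 | ~x2) — x3 is true.
  7. (x3 | x4 | x5) — x3 is true.
  8. (~x4 | x3 | x6) — x3 is true.
  9. (x1 | x3) — x1 is true.
  10. (~x1 | x4 | x2) — x4 is true.
  11. (x4 | ~x6) — x4 is true.

x1=True, x2=False, x3=True, x4=True, x5=False, x6=True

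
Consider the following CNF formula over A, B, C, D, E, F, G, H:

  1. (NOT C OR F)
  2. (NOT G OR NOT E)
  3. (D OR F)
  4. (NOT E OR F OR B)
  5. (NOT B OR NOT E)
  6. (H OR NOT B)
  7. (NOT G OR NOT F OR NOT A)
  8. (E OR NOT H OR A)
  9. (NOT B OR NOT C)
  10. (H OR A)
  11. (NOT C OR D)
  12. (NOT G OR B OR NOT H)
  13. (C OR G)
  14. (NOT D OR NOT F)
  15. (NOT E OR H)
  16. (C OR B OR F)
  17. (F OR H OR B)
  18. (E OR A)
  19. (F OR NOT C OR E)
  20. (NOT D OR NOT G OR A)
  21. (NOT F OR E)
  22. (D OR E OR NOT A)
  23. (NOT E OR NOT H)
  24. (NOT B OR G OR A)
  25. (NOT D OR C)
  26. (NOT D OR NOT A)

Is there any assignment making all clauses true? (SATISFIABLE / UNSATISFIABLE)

UNSATISFIABLE

E = True:
  propagation gives G=False, B=False, F=True, C=True; an empty clause results — contradiction.
E = False:
  propagation gives A=True, F=False, C=False, D=True; an empty clause results — contradiction.
Every branch closes, so no satisfying assignment exists.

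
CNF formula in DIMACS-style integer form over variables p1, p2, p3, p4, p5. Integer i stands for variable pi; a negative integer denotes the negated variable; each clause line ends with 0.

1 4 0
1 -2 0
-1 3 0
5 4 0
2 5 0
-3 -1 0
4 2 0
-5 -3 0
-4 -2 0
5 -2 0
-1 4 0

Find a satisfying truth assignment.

p1 = False, p2 = False, p3 = False, p4 = True, p5 = True

Branch on p1: take p1 = False.
  then p4 is forced to True.
  then p2 is forced to False.
  then p5 is forced to True.
  then p3 is forced to False.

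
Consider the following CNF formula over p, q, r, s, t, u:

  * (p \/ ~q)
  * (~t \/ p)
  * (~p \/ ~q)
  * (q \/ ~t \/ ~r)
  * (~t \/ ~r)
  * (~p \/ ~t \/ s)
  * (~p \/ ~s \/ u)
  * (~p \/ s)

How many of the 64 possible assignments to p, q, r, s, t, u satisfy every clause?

Case analysis on p and t:
  p=T, t=T: remaining (q,r,s,u) ∈ {(F,F,T,T)} — 1.
  p=T, t=F: remaining (q,r,s,u) ∈ {(F,F,T,T); (F,T,T,T)} — 2.
  p=F, t=T: a clause becomes empty — 0.
  p=F, t=F: forces q=F; r, s, u free → 2^3 = 8.
Total: 1 + 2 + 0 + 8 = 11.

11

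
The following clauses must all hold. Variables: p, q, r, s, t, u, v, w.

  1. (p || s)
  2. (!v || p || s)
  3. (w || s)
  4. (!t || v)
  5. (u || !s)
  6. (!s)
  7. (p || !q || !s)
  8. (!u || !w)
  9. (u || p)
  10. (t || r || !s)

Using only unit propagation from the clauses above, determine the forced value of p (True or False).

True

(!s) stands alone — s = False.
(s || p): since s = False, the clause reduces to (p). p = True.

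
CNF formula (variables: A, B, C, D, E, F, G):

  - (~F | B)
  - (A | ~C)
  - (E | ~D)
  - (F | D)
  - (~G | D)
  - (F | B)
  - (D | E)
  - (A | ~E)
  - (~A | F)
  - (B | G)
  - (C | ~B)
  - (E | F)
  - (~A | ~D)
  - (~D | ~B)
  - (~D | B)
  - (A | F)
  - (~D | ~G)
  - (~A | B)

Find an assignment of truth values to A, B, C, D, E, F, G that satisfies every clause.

A=True  B=True  C=True  D=False  E=True  F=True  G=False

Set A = True and propagate.
  then F is forced to True.
  then B is forced to True.
  then C is forced to True.
  then D is forced to False.
  then G is forced to False.
  then E is forced to True.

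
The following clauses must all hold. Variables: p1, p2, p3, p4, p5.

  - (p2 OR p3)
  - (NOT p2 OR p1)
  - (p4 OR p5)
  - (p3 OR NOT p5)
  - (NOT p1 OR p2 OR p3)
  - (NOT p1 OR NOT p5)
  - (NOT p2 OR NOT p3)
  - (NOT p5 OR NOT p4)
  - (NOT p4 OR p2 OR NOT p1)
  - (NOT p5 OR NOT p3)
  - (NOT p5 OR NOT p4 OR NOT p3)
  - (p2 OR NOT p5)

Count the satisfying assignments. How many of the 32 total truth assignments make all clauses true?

2

The models are:
  p1=F p2=F p3=T p4=T p5=F
  p1=T p2=T p3=F p4=T p5=F
That's 2 in total.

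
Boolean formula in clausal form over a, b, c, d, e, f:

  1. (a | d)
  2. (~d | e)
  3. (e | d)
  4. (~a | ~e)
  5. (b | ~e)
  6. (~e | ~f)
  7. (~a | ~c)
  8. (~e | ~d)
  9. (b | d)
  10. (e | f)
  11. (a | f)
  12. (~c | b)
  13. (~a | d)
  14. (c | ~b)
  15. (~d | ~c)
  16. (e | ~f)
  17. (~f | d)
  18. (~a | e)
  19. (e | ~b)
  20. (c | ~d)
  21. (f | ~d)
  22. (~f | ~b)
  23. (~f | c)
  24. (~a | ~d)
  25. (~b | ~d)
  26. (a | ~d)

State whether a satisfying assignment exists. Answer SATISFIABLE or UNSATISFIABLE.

UNSATISFIABLE

d = True:
  propagation gives e=True; an empty clause results — contradiction.
d = False:
  propagation gives a=True; an empty clause results — contradiction.
Every branch closes, so no satisfying assignment exists.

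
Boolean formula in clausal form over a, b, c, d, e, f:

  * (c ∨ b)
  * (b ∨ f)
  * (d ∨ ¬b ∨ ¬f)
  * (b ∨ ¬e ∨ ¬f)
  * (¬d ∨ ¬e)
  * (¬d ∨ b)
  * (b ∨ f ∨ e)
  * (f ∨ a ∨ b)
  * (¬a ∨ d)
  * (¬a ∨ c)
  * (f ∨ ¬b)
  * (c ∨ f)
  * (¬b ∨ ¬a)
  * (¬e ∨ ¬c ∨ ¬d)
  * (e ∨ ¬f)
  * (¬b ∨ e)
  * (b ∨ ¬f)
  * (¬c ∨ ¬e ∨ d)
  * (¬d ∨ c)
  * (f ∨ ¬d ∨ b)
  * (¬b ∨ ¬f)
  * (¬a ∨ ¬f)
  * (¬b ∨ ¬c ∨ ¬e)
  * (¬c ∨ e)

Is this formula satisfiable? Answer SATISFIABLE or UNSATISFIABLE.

UNSATISFIABLE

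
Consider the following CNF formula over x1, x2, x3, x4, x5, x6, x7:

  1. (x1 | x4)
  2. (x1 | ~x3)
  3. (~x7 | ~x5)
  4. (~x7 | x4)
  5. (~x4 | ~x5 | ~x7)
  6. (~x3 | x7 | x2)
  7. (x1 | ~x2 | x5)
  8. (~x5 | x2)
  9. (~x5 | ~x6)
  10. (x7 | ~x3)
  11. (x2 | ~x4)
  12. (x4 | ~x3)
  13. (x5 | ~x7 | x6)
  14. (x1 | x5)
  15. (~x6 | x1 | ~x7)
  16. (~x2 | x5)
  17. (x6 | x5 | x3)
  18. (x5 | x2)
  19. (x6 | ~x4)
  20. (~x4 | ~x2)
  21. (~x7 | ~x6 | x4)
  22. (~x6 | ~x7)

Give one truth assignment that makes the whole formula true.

x1 = T  x2 = T  x3 = F  x4 = F  x5 = T  x6 = F  x7 = F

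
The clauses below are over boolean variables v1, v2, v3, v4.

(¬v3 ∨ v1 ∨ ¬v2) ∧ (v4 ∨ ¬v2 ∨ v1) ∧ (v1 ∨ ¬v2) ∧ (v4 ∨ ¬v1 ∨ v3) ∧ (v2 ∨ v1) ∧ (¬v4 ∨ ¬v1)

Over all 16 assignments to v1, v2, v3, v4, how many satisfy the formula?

2

Satisfying assignments:
  v1=T v2=F v3=T v4=F
  v1=T v2=T v3=T v4=F
That's 2 in total.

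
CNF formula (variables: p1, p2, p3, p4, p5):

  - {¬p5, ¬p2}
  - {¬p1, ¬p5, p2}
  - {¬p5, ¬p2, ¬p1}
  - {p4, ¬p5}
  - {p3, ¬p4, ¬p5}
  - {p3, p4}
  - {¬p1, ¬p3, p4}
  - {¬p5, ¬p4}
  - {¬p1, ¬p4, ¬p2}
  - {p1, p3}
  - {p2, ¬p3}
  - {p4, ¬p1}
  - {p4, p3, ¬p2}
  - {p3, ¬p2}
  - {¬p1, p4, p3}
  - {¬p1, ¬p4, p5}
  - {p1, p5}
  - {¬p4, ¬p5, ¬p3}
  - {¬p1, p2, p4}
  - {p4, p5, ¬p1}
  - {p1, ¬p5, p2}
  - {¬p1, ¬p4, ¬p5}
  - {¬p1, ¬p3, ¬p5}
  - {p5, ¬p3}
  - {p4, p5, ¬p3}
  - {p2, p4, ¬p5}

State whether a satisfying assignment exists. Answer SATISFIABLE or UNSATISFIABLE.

UNSATISFIABLE

p4 = True:
  propagation gives p5=False, p1=False; an empty clause results — contradiction.
p4 = False:
  propagation gives p5=False, p3=True; an empty clause results — contradiction.
Every branch closes, so no satisfying assignment exists.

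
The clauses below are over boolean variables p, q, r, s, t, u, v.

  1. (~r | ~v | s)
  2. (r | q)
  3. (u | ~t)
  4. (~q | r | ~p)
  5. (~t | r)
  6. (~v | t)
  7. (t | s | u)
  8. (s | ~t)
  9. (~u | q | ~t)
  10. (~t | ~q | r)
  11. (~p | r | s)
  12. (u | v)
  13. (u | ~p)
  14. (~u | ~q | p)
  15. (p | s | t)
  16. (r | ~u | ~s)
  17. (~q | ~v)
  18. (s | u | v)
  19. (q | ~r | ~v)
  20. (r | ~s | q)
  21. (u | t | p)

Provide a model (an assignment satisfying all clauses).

p=True, q=False, r=True, s=True, t=False, u=True, v=False

Check each clause:
  1. (s | ~v | ~r) — ~v is true.
  2. (r | q) — r is true.
  3. (u | ~t) — ~t is true.
  4. (~q | r | ~p) — r is true.
  5. (r | ~t) — r is true.
  6. (t | ~v) — ~v is true.
  7. (t | s | u) — s is true.
  8. (s | ~t) — ~t is true.
  9. (q | ~t | ~u) — ~t is true.
  10. (r | ~t | ~q) — r is true.
  11. (~p | r | s) — r is true.
  12. (u | v) — u is true.
  13. (u | ~p) — u is true.
  14. (~q | p | ~u) — p is true.
  15. (s | p | t) — p is true.
  16. (r | ~s | ~u) — r is true.
  17. (~q | ~v) — ~v is true.
  18. (s | u | v) — s is true.
  19. (~r | q | ~v) — ~v is true.
  20. (r | ~s | q) — r is true.
  21. (t | p | u) — p is true.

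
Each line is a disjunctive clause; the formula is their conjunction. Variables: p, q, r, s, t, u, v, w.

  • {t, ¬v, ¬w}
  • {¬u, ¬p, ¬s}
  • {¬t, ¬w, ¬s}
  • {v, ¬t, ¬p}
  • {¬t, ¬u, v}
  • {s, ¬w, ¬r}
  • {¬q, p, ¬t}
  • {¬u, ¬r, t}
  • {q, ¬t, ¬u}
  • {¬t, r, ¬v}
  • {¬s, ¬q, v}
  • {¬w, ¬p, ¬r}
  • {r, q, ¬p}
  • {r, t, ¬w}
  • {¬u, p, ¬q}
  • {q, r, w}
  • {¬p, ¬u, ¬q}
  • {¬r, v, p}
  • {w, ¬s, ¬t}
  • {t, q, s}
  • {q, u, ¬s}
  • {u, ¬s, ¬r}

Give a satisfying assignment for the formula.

Try p = False.
Branch on q: take q = False.
Try r = False.
  then w is forced to True.
  then t is forced to True.
  then s is forced to False.
  then u is forced to False.
  then v is forced to False.

p=F, q=F, r=F, s=F, t=T, u=F, v=F, w=T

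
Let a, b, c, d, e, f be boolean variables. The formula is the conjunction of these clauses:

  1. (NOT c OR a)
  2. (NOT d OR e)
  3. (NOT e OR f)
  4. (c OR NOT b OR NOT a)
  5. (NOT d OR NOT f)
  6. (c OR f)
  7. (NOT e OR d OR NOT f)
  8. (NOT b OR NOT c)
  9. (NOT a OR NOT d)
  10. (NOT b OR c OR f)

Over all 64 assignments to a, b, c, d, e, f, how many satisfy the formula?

5

The models are:
  a=F b=F c=F d=F e=F f=T
  a=F b=T c=F d=F e=F f=T
  a=T b=F c=F d=F e=F f=T
  a=T b=F c=T d=F e=F f=F
  a=T b=F c=T d=F e=F f=T
Count: 5.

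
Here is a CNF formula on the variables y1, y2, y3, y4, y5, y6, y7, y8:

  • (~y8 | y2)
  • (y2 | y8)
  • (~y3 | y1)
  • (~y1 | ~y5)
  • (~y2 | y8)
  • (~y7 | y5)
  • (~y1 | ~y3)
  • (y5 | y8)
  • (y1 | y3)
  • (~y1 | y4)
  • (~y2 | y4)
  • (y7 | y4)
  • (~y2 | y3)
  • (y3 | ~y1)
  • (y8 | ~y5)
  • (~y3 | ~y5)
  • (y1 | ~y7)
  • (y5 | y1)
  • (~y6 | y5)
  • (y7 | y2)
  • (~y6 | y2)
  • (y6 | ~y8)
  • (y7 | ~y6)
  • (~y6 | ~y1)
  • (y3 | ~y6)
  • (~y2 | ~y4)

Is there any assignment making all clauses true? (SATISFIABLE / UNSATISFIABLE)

UNSATISFIABLE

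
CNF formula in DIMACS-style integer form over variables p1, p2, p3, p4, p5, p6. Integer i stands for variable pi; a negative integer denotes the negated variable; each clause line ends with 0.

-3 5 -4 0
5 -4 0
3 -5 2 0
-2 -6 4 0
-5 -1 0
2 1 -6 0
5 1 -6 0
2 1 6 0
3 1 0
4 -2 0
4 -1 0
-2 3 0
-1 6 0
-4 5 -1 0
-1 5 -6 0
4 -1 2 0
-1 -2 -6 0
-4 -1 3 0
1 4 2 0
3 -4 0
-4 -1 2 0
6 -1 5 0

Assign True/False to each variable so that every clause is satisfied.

Branch on p1: take p1 = False.
  then p3 is forced to True.
The remaining clauses are satisfied by p2 = True, p4 = True, p5 = True, p6 = True.

p1 = False, p2 = True, p3 = True, p4 = True, p5 = True, p6 = True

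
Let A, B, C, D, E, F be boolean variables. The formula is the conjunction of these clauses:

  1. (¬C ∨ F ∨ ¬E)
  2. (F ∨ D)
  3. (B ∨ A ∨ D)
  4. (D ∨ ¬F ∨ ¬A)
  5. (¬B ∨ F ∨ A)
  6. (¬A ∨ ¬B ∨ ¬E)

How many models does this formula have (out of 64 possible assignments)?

Case analysis on A and F:
  A=T, F=T: C free; 3 ways for (B,D,E) × 2^1 = 6.
  A=T, F=F: 5 of the 16 assignments to (B,C,D,E) work.
  A=F, F=T: C, E free; 3 ways for (B,D) × 2^2 = 12.
  A=F, F=F: remaining (B,C,D,E) ∈ {(F,F,T,F); (F,F,T,T); (F,T,T,F)} — 3.
Total: 6 + 5 + 12 + 3 = 26.

26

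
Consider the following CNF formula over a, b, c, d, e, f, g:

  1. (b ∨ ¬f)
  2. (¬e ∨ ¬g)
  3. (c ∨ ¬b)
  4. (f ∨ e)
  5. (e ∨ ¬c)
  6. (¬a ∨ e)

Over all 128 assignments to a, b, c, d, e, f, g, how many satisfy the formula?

Split on e, then b.
  e=T, b=T: forces c=T; g=F; a, d, f free → 2^3 = 8.
  e=T, b=F: forces f=F; g=F; a, c, d free → 2^3 = 8.
  e=F, b=T: a clause becomes empty — 0.
  e=F, b=F: a clause becomes empty — 0.
Total: 8 + 8 + 0 + 0 = 16.

16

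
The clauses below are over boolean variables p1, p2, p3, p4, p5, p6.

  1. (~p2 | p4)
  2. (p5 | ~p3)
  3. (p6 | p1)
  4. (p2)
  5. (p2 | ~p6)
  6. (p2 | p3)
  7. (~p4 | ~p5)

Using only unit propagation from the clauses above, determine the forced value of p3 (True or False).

False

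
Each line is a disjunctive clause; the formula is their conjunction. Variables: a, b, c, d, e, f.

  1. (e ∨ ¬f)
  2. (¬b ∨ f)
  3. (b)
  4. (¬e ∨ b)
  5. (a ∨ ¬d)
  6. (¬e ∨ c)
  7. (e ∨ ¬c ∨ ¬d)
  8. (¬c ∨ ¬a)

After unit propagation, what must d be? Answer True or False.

False

(b) stands alone — b = True.
In (f ∨ ¬b), ¬b is now false; f must hold, so f = True.
(e ∨ ¬f): since f = True, the clause reduces to (e). e = True.
In (c ∨ ¬e), ¬e is now false; c must hold, so c = True.
(¬c ∨ ¬a) with c = True leaves only ¬a, so a = False.
From (a ∨ ¬d) and a = False: d = False.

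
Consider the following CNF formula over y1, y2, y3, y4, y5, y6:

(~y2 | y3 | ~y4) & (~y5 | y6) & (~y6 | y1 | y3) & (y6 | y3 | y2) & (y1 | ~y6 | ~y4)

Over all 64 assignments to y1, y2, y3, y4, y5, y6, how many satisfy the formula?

28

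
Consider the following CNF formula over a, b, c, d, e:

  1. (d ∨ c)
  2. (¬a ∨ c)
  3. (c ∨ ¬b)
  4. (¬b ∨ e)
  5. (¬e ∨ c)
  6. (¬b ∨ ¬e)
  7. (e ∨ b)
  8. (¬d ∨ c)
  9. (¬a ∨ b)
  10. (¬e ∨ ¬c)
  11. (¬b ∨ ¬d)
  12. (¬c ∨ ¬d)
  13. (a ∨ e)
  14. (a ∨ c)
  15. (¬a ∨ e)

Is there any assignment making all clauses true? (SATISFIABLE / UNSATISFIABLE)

c = True:
  propagation gives e=False, b=False; an empty clause results — contradiction.
c = False:
  propagation gives d=True; an empty clause results — contradiction.
Every branch closes, so no satisfying assignment exists.

UNSATISFIABLE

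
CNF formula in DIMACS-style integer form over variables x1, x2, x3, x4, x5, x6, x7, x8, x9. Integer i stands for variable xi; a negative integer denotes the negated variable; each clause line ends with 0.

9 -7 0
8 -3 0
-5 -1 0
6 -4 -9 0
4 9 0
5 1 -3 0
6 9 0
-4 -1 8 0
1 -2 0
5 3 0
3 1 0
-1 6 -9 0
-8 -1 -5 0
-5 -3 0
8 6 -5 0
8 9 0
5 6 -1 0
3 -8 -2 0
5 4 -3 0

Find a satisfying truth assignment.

x1=True, x2=False, x3=True, x4=True, x5=False, x6=True, x7=False, x8=True, x9=True

Check each clause:
  1. (NOT x7 OR x9) — NOT x7 is true.
  2. (x8 OR NOT x3) — x8 is true.
  3. (NOT x5 OR NOT x1) — NOT x5 is true.
  4. (NOT x4 OR NOT x9 OR x6) — x6 is true.
  5. (x9 OR x4) — x9 is true.
  6. (NOT x3 OR x5 OR x1) — x1 is true.
  7. (x6 OR x9) — x9 is true.
  8. (NOT x1 OR x8 OR NOT x4) — x8 is true.
  9. (NOT x2 OR x1) — x1 is true.
  10. (x5 OR x3) — x3 is true.
  11. (x1 OR x3) — x1 is true.
  12. (NOT x9 OR NOT x1 OR x6) — x6 is true.
  13. (NOT x5 OR NOT x8 OR NOT x1) — NOT x5 is true.
  14. (NOT x5 OR NOT x3) — NOT x5 is true.
  15. (x6 OR x8 OR NOT x5) — x8 is true.
  16. (x8 OR x9) — x8 is true.
  17. (x5 OR x6 OR NOT x1) — x6 is true.
  18. (NOT x2 OR x3 OR NOT x8) — x3 is true.
  19. (NOT x3 OR x5 OR x4) — x4 is true.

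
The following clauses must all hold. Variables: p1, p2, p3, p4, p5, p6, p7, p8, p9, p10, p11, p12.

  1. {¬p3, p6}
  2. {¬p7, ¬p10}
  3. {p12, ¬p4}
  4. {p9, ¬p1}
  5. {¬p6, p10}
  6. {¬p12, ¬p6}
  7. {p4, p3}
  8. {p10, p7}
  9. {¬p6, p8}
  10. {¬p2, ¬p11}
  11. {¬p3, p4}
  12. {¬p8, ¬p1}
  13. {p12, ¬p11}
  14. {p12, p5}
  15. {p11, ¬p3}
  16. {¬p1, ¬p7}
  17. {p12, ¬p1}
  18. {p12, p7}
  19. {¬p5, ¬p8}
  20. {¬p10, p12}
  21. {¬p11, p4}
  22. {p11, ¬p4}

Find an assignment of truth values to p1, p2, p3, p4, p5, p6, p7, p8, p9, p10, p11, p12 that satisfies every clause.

p1 occurs only negated in the remaining clauses — set p1 = False.
p2 occurs only negated in the remaining clauses — set p2 = False.
Set p3 = False and propagate.
  then p4 is forced to True.
  then p12 is forced to True.
  then p6 is forced to False.
  then p11 is forced to True.
Branch on p5: take p5 = False.
Set p7 = False and propagate.
  then p10 is forced to True.
p8, p9 are now unconstrained; take p8 = False, p9 = False.

p1=F, p2=F, p3=F, p4=T, p5=F, p6=F, p7=F, p8=F, p9=F, p10=T, p11=T, p12=T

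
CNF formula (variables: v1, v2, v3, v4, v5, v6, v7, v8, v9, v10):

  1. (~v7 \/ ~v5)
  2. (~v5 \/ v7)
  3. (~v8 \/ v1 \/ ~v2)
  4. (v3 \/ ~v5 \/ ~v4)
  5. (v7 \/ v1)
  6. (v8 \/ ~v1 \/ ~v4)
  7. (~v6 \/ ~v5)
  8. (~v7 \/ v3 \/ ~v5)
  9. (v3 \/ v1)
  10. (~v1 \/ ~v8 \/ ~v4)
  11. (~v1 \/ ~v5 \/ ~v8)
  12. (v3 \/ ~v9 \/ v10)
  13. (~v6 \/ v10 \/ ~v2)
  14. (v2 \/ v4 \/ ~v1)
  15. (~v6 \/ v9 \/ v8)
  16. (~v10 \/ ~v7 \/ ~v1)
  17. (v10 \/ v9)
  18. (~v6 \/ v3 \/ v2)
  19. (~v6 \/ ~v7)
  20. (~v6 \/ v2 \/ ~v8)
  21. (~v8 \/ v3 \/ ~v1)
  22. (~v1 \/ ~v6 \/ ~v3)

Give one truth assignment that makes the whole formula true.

Pure literal: v5 appears only negated; assign v5 = False.
v6 occurs only negated in the remaining clauses — set v6 = False.
Branch on v1: take v1 = True.
Try v2 = True.
Branch on v3: take v3 = True.
For the remaining variables, v4 = False, v7 = True, v8 = False, v9 = True, v10 = False works.
Every clause has at least one true literal under this assignment.
Check each clause:
  1. (~v7 \/ ~v5) — ~v5 is true.
  2. (v7 \/ ~v5) — ~v5 is true.
  3. (~v2 \/ v1 \/ ~v8) — ~v8 is true.
  4. (~v4 \/ ~v5 \/ v3) — v3 is true.
  5. (v7 \/ v1) — v1 is true.
  6. (~v1 \/ ~v4 \/ v8) — ~v4 is true.
  7. (~v5 \/ ~v6) — ~v6 is true.
  8. (v3 \/ ~v5 \/ ~v7) — v3 is true.
  9. (v1 \/ v3) — v1 is true.
  10. (~v1 \/ ~v4 \/ ~v8) — ~v8 is true.
  11. (~v5 \/ ~v8 \/ ~v1) — ~v8 is true.
  12. (v10 \/ v3 \/ ~v9) — v3 is true.
  13. (~v6 \/ v10 \/ ~v2) — ~v6 is true.
  14. (v2 \/ v4 \/ ~v1) — v2 is true.
  15. (v9 \/ ~v6 \/ v8) — v9 is true.
  16. (~v1 \/ ~v7 \/ ~v10) — ~v10 is true.
  17. (v9 \/ v10) — v9 is true.
  18. (v2 \/ ~v6 \/ v3) — v3 is true.
  19. (~v6 \/ ~v7) — ~v6 is true.
  20. (~v6 \/ v2 \/ ~v8) — ~v8 is true.
  21. (~v8 \/ v3 \/ ~v1) — ~v8 is true.
  22. (~v6 \/ ~v3 \/ ~v1) — ~v6 is true.

v1=1, v2=1, v3=1, v4=0, v5=0, v6=0, v7=1, v8=0, v9=1, v10=0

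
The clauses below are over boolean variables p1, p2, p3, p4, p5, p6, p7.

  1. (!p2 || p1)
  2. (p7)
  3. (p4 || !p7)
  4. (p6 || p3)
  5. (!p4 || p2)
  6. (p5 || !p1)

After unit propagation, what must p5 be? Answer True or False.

(p7) is a unit clause: p7 = True.
In (!p7 || p4), !p7 is now false; p4 must hold, so p4 = True.
(!p4 || p2): since p4 = True, the clause reduces to (p2). p2 = True.
In (!p2 || p1), !p2 is now false; p1 must hold, so p1 = True.
From (p5 || !p1) and p1 = True: p5 = True.

True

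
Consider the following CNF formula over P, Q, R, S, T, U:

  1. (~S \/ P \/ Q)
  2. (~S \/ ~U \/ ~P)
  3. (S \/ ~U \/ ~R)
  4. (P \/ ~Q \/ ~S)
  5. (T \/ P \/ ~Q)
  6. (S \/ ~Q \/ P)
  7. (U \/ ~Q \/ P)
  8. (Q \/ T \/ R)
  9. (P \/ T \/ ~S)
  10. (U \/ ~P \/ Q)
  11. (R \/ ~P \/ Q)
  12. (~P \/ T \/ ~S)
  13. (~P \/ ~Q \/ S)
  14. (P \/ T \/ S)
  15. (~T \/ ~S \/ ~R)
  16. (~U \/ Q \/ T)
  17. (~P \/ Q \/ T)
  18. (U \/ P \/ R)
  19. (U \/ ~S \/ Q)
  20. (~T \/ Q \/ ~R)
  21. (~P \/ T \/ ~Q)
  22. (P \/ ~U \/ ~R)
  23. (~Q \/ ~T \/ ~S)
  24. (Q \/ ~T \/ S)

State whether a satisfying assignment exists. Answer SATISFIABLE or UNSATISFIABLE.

UNSATISFIABLE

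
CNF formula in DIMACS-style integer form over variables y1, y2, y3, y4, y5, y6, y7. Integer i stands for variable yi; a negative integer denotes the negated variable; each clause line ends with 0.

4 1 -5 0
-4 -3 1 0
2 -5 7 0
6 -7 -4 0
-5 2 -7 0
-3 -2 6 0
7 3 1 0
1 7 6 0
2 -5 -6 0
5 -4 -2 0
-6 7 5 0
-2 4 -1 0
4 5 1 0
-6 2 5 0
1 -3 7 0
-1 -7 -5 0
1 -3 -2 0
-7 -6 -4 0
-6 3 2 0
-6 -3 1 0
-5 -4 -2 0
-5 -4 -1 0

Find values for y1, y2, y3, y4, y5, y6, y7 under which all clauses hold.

y1=1  y2=0  y3=0  y4=0  y5=0  y6=0  y7=0

Set y1 = True and propagate.
Set y2 = False and propagate.
Set y3 = False and propagate.
  then y6 is forced to False.
The remaining clauses are satisfied by y4 = False, y5 = False, y7 = False.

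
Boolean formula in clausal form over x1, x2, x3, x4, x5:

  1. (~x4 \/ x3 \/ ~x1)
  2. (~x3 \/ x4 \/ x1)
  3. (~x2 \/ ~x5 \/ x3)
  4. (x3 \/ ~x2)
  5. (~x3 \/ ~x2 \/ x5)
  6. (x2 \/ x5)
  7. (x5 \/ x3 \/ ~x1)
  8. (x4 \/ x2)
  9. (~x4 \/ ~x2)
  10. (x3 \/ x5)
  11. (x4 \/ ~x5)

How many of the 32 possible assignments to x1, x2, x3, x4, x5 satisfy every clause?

Satisfying assignments:
  x1=F x2=F x3=F x4=T x5=T
  x1=F x2=F x3=T x4=T x5=T
  x1=T x2=F x3=T x4=T x5=T
Count: 3.

3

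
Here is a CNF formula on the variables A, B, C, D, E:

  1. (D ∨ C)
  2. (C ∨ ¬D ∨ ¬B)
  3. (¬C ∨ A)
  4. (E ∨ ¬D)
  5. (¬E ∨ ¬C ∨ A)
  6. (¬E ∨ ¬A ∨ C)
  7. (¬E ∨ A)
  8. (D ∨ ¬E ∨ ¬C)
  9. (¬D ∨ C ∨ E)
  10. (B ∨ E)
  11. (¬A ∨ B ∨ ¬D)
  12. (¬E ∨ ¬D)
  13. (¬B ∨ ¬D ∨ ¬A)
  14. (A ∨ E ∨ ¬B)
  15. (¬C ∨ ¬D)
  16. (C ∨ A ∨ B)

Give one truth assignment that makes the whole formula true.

A=T, B=T, C=T, D=F, E=F

Check each clause:
  1. (C ∨ D) — C is true.
  2. (¬B ∨ C ∨ ¬D) — C is true.
  3. (¬C ∨ A) — A is true.
  4. (E ∨ ¬D) — ¬D is true.
  5. (¬C ∨ A ∨ ¬E) — A is true.
  6. (¬A ∨ ¬E ∨ C) — C is true.
  7. (¬E ∨ A) — A is true.
  8. (D ∨ ¬E ∨ ¬C) — ¬E is true.
  9. (C ∨ E ∨ ¬D) — C is true.
  10. (B ∨ E) — B is true.
  11. (B ∨ ¬D ∨ ¬A) — B is true.
  12. (¬E ∨ ¬D) — ¬E is true.
  13. (¬A ∨ ¬B ∨ ¬D) — ¬D is true.
  14. (¬B ∨ E ∨ A) — A is true.
  15. (¬C ∨ ¬D) — ¬D is true.
  16. (A ∨ C ∨ B) — A is true.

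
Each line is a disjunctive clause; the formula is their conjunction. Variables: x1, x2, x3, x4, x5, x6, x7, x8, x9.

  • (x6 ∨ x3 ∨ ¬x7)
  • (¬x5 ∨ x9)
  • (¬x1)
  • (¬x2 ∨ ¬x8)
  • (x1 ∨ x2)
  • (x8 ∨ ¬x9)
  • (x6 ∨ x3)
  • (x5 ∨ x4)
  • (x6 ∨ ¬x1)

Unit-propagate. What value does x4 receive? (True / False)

True

(¬x1) stands alone — x1 = False.
(x1 ∨ x2): since x1 = False, the clause reduces to (x2). x2 = True.
(¬x2 ∨ ¬x8): since x2 = True, the clause reduces to (¬x8). x8 = False.
(x8 ∨ ¬x9): since x8 = False, the clause reduces to (¬x9). x9 = False.
In (¬x5 ∨ x9), x9 is now false; ¬x5 must hold, so x5 = False.
In (x4 ∨ x5), x5 is now false; x4 must hold, so x4 = True.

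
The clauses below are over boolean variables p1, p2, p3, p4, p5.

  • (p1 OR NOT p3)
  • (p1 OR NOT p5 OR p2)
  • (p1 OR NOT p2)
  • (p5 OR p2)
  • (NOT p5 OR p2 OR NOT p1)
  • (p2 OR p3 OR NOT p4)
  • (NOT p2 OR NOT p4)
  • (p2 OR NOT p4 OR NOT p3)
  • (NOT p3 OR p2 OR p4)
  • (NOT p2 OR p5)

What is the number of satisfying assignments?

2

Satisfying assignments:
  p1=T p2=T p3=F p4=F p5=T
  p1=T p2=T p3=T p4=F p5=T
That's 2 in total.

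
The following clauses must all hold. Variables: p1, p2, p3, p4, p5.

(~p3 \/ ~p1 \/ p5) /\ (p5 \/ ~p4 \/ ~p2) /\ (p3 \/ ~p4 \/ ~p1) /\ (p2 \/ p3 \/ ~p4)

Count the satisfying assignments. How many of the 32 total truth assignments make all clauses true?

20

Split on p3, then p4.
  p3=T, p4=T: 5 of the 8 assignments to (p1,p2,p5) work.
  p3=T, p4=F: p2 free; 3 ways for (p1,p5) × 2^1 = 6.
  p3=F, p4=T: remaining (p1,p2,p5) ∈ {(F,T,T)} — 1.
  p3=F, p4=F: p1, p2, p5 free → 2^3 = 8.
Total: 5 + 6 + 1 + 8 = 20.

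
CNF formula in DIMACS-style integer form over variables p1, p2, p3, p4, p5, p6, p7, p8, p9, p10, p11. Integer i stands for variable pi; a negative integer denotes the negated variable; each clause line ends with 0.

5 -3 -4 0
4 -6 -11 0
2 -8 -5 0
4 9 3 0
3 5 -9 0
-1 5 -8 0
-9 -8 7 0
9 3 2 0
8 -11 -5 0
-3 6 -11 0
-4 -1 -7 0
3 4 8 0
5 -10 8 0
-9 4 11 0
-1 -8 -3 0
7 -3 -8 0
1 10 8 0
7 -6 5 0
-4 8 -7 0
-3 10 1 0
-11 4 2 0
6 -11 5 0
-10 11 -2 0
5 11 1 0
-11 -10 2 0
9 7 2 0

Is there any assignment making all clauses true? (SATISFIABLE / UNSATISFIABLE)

SATISFIABLE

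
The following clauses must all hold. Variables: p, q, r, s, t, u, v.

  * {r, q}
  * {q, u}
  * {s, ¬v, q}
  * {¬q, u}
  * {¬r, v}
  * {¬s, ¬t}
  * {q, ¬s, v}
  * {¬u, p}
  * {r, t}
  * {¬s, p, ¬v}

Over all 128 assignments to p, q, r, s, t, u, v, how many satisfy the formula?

6

The models are:
  p=T q=F r=T s=T t=F u=T v=T
  p=T q=T r=F s=F t=T u=T v=F
  p=T q=T r=F s=F t=T u=T v=T
  p=T q=T r=T s=F t=F u=T v=T
  p=T q=T r=T s=F t=T u=T v=T
  p=T q=T r=T s=T t=F u=T v=T
That's 6 in total.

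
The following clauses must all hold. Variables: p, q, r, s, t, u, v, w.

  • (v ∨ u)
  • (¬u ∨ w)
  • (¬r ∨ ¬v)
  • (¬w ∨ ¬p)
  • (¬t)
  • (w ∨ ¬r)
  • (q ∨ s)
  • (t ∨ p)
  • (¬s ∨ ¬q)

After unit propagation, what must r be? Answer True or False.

(¬t) is a unit clause: t = False.
In (p ∨ t), t is now false; p must hold, so p = True.
In (¬w ∨ ¬p), ¬p is now false; ¬w must hold, so w = False.
(¬u ∨ w): since w = False, the clause reduces to (¬u). u = False.
(v ∨ u): since u = False, the clause reduces to (v). v = True.
(¬r ∨ ¬v): since v = True, the clause reduces to (¬r). r = False.

False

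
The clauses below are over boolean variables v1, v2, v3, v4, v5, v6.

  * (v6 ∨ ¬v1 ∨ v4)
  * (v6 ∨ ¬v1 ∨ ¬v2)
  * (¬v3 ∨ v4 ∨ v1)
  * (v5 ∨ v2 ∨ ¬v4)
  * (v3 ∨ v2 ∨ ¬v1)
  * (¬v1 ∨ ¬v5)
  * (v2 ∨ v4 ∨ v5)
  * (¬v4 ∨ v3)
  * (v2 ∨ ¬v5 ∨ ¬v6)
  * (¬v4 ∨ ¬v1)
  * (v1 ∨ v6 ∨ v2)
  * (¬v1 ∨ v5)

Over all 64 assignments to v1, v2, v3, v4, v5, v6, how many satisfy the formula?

8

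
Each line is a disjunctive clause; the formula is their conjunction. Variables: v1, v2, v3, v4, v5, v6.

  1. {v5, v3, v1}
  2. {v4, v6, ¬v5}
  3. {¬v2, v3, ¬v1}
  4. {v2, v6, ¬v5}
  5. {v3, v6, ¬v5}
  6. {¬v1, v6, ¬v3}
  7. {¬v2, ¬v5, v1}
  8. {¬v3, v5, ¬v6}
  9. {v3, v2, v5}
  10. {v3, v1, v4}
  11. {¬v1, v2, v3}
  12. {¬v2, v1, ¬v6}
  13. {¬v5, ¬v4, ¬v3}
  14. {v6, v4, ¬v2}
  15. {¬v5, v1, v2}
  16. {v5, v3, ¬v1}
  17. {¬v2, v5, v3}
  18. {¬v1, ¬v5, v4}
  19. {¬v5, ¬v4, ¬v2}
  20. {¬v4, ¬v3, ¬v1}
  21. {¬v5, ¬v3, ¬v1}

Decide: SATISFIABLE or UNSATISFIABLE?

SATISFIABLE

Set v1 = False and propagate.
Branch on v2: take v2 = False.
  then v5 is forced to False.
  then v3 is forced to True.
  then v6 is forced to False.
v4 is now unconstrained; take v4 = True.
So v1 = F  v2 = F  v3 = T  v4 = T  v5 = F  v6 = F is a satisfying assignment.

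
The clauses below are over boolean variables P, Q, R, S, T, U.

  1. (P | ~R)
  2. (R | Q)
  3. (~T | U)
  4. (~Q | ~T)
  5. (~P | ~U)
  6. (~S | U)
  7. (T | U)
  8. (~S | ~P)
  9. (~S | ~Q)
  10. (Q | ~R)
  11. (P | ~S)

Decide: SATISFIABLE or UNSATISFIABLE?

SATISFIABLE

Pure literal: S appears only negated; assign S = False.
Try P = False.
  then R is forced to False.
  then Q is forced to True.
  then T is forced to False.
  then U is forced to True.
Every clause has at least one true literal under this assignment.
So P = F, Q = T, R = F, S = F, T = F, U = T is a satisfying assignment.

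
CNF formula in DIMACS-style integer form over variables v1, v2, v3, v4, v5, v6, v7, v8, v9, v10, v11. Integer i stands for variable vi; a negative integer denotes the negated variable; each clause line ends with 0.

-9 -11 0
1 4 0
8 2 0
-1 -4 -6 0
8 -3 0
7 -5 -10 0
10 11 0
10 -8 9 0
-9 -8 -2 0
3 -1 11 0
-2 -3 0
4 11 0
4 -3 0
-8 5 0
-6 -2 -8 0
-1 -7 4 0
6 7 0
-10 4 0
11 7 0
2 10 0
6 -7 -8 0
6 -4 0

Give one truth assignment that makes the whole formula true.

v1 = False, v2 = True, v3 = False, v4 = True, v5 = False, v6 = True, v7 = False, v8 = False, v9 = False, v10 = True, v11 = True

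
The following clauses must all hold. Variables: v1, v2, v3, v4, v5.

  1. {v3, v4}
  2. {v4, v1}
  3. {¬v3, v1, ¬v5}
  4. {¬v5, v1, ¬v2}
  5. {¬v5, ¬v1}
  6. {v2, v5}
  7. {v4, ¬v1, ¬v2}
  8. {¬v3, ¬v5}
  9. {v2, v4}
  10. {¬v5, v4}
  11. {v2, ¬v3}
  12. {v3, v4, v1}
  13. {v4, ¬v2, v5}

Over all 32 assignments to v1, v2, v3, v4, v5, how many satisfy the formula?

5

The models are:
  v1=0 v2=0 v3=0 v4=1 v5=1
  v1=0 v2=1 v3=0 v4=1 v5=0
  v1=0 v2=1 v3=1 v4=1 v5=0
  v1=1 v2=1 v3=0 v4=1 v5=0
  v1=1 v2=1 v3=1 v4=1 v5=0
Count: 5.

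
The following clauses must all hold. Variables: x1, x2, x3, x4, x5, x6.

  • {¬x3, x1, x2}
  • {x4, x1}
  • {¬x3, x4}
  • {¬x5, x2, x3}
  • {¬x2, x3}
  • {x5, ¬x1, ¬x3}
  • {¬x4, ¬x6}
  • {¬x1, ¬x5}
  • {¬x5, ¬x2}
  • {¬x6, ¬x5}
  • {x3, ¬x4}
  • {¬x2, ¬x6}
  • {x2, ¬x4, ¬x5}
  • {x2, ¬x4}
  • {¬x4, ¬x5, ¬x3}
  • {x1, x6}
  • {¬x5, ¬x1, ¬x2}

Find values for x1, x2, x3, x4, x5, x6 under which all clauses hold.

x1=True, x2=False, x3=False, x4=False, x5=False, x6=True

Check each clause:
  1. {x1, ¬x3, x2} — x1 is true.
  2. {x4, x1} — x1 is true.
  3. {x4, ¬x3} — ¬x3 is true.
  4. {x2, ¬x5, x3} — ¬x5 is true.
  5. {¬x2, x3} — ¬x2 is true.
  6. {¬x3, ¬x1, x5} — ¬x3 is true.
  7. {¬x6, ¬x4} — ¬x4 is true.
  8. {¬x5, ¬x1} — ¬x5 is true.
  9. {¬x2, ¬x5} — ¬x5 is true.
  10. {¬x5, ¬x6} — ¬x5 is true.
  11. {¬x4, x3} — ¬x4 is true.
  12. {¬x6, ¬x2} — ¬x2 is true.
  13. {x2, ¬x4, ¬x5} — ¬x5 is true.
  14. {¬x4, x2} — ¬x4 is true.
  15. {¬x4, ¬x3, ¬x5} — ¬x5 is true.
  16. {x1, x6} — x1 is true.
  17. {¬x2, ¬x5, ¬x1} — ¬x5 is true.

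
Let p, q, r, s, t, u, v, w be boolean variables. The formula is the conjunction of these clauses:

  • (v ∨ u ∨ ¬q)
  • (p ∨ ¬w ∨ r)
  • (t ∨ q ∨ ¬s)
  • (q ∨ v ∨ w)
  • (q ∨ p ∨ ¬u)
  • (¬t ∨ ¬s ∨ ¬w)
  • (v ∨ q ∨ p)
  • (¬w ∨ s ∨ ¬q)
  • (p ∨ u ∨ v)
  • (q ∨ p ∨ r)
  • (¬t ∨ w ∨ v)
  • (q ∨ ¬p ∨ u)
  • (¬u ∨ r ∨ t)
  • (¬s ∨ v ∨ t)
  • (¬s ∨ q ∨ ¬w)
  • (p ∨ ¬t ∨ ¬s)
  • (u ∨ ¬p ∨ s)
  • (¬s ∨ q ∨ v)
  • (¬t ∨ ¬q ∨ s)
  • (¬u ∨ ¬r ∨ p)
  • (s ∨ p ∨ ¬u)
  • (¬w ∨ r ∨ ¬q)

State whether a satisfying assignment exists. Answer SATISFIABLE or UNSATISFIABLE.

v occurs only positively in the remaining clauses — set v = True.
Branch on p: take p = True.
Set q = True and propagate.
Try r = True.
The remaining clauses are satisfied by s = False, t = False, u = True, w = False.
Every clause has at least one true literal under this assignment.
So p=T  q=T  r=T  s=F  t=F  u=T  v=T  w=F is a satisfying assignment.

SATISFIABLE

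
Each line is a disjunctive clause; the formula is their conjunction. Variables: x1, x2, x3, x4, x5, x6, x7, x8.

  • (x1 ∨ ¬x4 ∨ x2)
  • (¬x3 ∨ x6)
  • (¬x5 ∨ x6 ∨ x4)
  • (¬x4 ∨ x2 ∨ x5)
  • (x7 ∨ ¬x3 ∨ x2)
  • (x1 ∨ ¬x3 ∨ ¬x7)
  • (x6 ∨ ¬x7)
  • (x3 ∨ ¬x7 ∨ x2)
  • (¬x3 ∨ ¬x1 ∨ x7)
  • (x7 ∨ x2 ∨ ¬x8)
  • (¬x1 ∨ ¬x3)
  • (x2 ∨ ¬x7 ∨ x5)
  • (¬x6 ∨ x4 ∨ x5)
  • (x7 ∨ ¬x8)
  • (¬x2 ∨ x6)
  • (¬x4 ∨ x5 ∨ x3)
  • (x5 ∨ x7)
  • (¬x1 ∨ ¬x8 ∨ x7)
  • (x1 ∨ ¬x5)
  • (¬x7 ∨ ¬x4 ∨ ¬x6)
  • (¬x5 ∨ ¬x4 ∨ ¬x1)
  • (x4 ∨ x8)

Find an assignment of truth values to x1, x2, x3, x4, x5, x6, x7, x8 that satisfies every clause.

Set x1 = True and propagate.
  then x3 is forced to False.
The remaining clauses are satisfied by x2 = True, x4 = False, x5 = True, x6 = True, x7 = True, x8 = True.
Every clause has at least one true literal under this assignment.
Check each clause:
  1. (x1 ∨ ¬x4 ∨ x2) — x1 is true.
  2. (x6 ∨ ¬x3) — ¬x3 is true.
  3. (¬x5 ∨ x4 ∨ x6) — x6 is true.
  4. (x2 ∨ x5 ∨ ¬x4) — x2 is true.
  5. (x2 ∨ x7 ∨ ¬x3) — x2 is true.
  6. (x1 ∨ ¬x7 ∨ ¬x3) — ¬x3 is true.
  7. (¬x7 ∨ x6) — x6 is true.
  8. (x3 ∨ x2 ∨ ¬x7) — x2 is true.
  9. (¬x1 ∨ x7 ∨ ¬x3) — ¬x3 is true.
  10. (x2 ∨ x7 ∨ ¬x8) — x2 is true.
  11. (¬x3 ∨ ¬x1) — ¬x3 is true.
  12. (x5 ∨ ¬x7 ∨ x2) — x2 is true.
  13. (x4 ∨ ¬x6 ∨ x5) — x5 is true.
  14. (¬x8 ∨ x7) — x7 is true.
  15. (x6 ∨ ¬x2) — x6 is true.
  16. (x5 ∨ ¬x4 ∨ x3) — ¬x4 is true.
  17. (x7 ∨ x5) — x5 is true.
  18. (¬x8 ∨ x7 ∨ ¬x1) — x7 is true.
  19. (¬x5 ∨ x1) — x1 is true.
  20. (¬x4 ∨ ¬x6 ∨ ¬x7) — ¬x4 is true.
  21. (¬x5 ∨ ¬x4 ∨ ¬x1) — ¬x4 is true.
  22. (x4 ∨ x8) — x8 is true.

x1 = True  x2 = True  x3 = False  x4 = False  x5 = True  x6 = True  x7 = True  x8 = True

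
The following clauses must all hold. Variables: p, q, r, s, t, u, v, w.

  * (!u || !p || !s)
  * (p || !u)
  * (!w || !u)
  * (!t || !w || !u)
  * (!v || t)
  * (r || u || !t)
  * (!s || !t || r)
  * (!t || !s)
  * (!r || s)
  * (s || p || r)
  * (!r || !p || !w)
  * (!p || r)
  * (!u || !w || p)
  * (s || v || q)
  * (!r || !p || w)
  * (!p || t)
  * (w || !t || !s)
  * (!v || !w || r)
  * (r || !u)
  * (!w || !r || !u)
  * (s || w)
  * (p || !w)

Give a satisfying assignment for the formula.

p=False, q=True, r=True, s=True, t=False, u=False, v=False, w=False

Check each clause:
  1. (!u || !s || !p) — !u is true.
  2. (p || !u) — !u is true.
  3. (!u || !w) — !w is true.
  4. (!u || !t || !w) — !w is true.
  5. (t || !v) — !v is true.
  6. (u || r || !t) — r is true.
  7. (!t || !s || r) — r is true.
  8. (!t || !s) — !t is true.
  9. (!r || s) — s is true.
  10. (s || r || p) — r is true.
  11. (!p || !w || !r) — !w is true.
  12. (r || !p) — r is true.
  13. (!u || !w || p) — !w is true.
  14. (v || q || s) — q is true.
  15. (w || !r || !p) — !p is true.
  16. (!p || t) — !p is true.
  17. (w || !t || !s) — !t is true.
  18. (r || !v || !w) — !w is true.
  19. (!u || r) — !u is true.
  20. (!r || !w || !u) — !w is true.
  21. (s || w) — s is true.
  22. (p || !w) — !w is true.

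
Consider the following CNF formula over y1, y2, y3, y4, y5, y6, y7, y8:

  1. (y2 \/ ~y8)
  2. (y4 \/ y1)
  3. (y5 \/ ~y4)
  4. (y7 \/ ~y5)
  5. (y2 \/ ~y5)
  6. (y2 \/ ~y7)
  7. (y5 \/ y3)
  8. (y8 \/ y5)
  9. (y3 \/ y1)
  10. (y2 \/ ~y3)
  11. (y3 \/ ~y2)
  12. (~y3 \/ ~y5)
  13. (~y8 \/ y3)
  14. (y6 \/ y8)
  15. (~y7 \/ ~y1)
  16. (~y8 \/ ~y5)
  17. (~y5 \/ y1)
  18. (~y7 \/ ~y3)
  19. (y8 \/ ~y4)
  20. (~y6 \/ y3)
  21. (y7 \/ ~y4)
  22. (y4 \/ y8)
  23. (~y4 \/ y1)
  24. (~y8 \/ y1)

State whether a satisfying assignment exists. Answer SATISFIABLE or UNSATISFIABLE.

Branch on y1: take y1 = True.
  then y7 is forced to False.
  then y5 is forced to False.
  then y4 is forced to False.
  then y3 is forced to True.
  then y8 is forced to True.
  then y2 is forced to True.
y6 is now unconstrained; take y6 = True.
Every clause has at least one true literal under this assignment.
So y1=T, y2=T, y3=T, y4=F, y5=F, y6=T, y7=F, y8=T is a satisfying assignment.

SATISFIABLE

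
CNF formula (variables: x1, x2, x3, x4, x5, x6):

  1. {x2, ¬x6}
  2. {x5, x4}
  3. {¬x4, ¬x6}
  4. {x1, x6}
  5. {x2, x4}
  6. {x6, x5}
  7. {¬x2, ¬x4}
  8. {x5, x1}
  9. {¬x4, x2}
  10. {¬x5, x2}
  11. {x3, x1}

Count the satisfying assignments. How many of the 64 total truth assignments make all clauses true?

Satisfying assignments:
  x1=F x2=T x3=T x4=F x5=T x6=T
  x1=T x2=T x3=F x4=F x5=T x6=F
  x1=T x2=T x3=F x4=F x5=T x6=T
  x1=T x2=T x3=T x4=F x5=T x6=F
  x1=T x2=T x3=T x4=F x5=T x6=T
Count: 5.

5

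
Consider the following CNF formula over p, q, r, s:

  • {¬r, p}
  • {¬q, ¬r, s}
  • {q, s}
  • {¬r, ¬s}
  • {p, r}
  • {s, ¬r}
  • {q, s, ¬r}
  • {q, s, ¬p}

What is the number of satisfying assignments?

The models are:
  p=1 q=0 r=0 s=1
  p=1 q=1 r=0 s=0
  p=1 q=1 r=0 s=1
Count: 3.

3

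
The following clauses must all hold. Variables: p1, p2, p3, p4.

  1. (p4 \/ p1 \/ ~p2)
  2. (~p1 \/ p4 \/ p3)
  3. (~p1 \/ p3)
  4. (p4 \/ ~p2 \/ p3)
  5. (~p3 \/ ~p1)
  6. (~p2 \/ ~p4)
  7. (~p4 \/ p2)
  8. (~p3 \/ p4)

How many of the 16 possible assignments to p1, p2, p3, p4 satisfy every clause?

1

Satisfying assignments:
  p1=0 p2=0 p3=0 p4=0
Count: 1.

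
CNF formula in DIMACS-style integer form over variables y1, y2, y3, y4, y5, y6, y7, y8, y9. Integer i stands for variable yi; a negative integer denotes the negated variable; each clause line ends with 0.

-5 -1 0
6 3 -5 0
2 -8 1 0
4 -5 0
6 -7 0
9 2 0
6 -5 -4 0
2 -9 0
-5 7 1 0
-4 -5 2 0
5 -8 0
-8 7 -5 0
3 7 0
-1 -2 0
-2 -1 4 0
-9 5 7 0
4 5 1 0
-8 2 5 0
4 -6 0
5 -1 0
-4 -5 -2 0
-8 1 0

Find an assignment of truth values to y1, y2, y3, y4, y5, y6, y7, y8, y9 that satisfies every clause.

y1=False  y2=True  y3=True  y4=True  y5=False  y6=False  y7=False  y8=False  y9=False

y3 occurs only positively in the remaining clauses — set y3 = True.
Pure literal: y8 appears only negated; assign y8 = False.
Try y1 = False.
For the remaining variables, y2 = True, y4 = True, y5 = False, y6 = False, y7 = False, y9 = False works.
Every clause has at least one true literal under this assignment.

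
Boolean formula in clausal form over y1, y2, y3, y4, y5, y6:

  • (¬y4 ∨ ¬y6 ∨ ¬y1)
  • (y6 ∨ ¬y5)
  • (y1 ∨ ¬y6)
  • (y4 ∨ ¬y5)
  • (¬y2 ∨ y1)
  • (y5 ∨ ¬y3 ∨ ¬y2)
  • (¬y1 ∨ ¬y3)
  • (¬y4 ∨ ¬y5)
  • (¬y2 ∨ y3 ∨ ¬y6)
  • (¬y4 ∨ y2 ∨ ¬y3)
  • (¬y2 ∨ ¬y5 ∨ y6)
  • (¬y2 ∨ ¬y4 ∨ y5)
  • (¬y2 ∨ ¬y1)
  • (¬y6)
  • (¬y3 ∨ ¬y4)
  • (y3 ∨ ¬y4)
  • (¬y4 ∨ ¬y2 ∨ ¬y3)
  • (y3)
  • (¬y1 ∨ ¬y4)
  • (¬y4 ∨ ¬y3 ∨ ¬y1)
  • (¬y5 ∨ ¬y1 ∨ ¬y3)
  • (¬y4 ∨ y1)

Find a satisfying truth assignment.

Unit propagation: (¬y6) forces y6 = False.
(¬y5) is a unit clause, so y5 = False.
Unit propagation: (y3) forces y3 = True.
(¬y2) is a unit clause, so y2 = False.
The clause (¬y1) is unit: y1 must be False.
(¬y4) is a unit clause, so y4 = False.

y1 = F  y2 = F  y3 = T  y4 = F  y5 = F  y6 = F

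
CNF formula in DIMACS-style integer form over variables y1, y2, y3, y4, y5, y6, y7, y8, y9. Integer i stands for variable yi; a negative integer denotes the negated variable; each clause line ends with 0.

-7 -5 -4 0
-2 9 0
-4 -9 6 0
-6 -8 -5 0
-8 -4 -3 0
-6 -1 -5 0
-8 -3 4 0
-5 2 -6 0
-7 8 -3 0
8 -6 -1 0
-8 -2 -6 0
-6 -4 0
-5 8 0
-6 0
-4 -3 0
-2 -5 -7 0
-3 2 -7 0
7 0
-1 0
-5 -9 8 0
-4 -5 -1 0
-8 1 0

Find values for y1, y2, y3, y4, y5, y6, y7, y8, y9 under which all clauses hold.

y1=False, y2=False, y3=False, y4=True, y5=False, y6=False, y7=True, y8=False, y9=False

Check each clause:
  1. (NOT y4 OR NOT y5 OR NOT y7) — NOT y5 is true.
  2. (y9 OR NOT y2) — NOT y2 is true.
  3. (NOT y4 OR NOT y9 OR y6) — NOT y9 is true.
  4. (NOT y5 OR NOT y8 OR NOT y6) — NOT y8 is true.
  5. (NOT y3 OR NOT y8 OR NOT y4) — NOT y8 is true.
  6. (NOT y6 OR NOT y5 OR NOT y1) — NOT y6 is true.
  7. (NOT y3 OR NOT y8 OR y4) — NOT y8 is true.
  8. (NOT y5 OR NOT y6 OR y2) — NOT y6 is true.
  9. (NOT y7 OR y8 OR NOT y3) — NOT y3 is true.
  10. (NOT y6 OR NOT y1 OR y8) — NOT y6 is true.
  11. (NOT y8 OR NOT y2 OR NOT y6) — NOT y8 is true.
  12. (NOT y6 OR NOT y4) — NOT y6 is true.
  13. (NOT y5 OR y8) — NOT y5 is true.
  14. (NOT y6) — NOT y6 is true.
  15. (NOT y3 OR NOT y4) — NOT y3 is true.
  16. (NOT y7 OR NOT y5 OR NOT y2) — NOT y5 is true.
  17. (NOT y7 OR NOT y3 OR y2) — NOT y3 is true.
  18. (y7) — y7 is true.
  19. (NOT y1) — NOT y1 is true.
  20. (y8 OR NOT y5 OR NOT y9) — NOT y5 is true.
  21. (NOT y1 OR NOT y5 OR NOT y4) — NOT y5 is true.
  22. (NOT y8 OR y1) — NOT y8 is true.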